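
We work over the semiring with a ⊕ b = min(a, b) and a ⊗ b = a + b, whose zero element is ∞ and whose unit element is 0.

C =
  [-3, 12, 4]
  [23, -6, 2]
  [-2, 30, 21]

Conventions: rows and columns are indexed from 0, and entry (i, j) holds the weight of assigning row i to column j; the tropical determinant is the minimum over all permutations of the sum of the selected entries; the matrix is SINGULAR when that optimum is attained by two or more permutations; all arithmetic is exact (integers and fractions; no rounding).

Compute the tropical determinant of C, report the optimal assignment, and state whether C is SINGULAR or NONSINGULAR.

σ = (0, 1, 2): (-3) + (-6) + 21 = 12
σ = (0, 2, 1): (-3) + 2 + 30 = 29
σ = (1, 0, 2): 12 + 23 + 21 = 56
σ = (1, 2, 0): 12 + 2 + (-2) = 12
σ = (2, 0, 1): 4 + 23 + 30 = 57
σ = (2, 1, 0): 4 + (-6) + (-2) = -4
Optimal value attained by: σ = (2, 1, 0).
Answer: det⊕(C) = -4; verdict: NONSINGULAR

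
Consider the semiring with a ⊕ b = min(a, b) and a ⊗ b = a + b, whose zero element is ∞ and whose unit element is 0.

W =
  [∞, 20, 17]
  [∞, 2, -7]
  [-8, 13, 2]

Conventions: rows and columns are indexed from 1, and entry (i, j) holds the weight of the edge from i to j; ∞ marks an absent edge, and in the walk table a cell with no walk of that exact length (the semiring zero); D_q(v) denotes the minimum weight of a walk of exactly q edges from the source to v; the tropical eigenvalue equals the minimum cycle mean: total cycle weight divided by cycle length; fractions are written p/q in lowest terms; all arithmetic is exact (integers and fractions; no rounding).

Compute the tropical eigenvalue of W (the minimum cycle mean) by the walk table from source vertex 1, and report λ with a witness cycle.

q=0: [0, ∞, ∞]
q=1: [∞, 20, 17]
q=2: [9, 22, 13]
q=3: [5, 24, 15]
Optimal cycle mean attained by: cycle 1->2->3->1, total 20 + (-7) + (-8), length 3.
Answer: λ = 5/3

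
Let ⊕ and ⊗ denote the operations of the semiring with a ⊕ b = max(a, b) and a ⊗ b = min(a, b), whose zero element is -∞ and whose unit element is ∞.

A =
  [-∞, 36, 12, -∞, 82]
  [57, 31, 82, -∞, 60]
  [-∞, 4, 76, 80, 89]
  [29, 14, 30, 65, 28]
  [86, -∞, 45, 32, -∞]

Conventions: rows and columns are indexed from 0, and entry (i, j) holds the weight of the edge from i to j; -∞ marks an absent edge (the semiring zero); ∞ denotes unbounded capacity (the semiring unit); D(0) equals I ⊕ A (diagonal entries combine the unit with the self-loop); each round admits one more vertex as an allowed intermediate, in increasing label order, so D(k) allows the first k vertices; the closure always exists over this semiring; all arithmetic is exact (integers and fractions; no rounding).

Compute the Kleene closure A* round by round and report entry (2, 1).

D(0):
  [∞, 36, 12, -∞, 82]
  [57, ∞, 82, -∞, 60]
  [-∞, 4, ∞, 80, 89]
  [29, 14, 30, ∞, 28]
  [86, -∞, 45, 32, ∞]
D(1):
  [∞, 36, 12, -∞, 82]
  [57, ∞, 82, -∞, 60]
  [-∞, 4, ∞, 80, 89]
  [29, 29, 30, ∞, 29]
  [86, 36, 45, 32, ∞]
D(2):
  [∞, 36, 36, -∞, 82]
  [57, ∞, 82, -∞, 60]
  [4, 4, ∞, 80, 89]
  [29, 29, 30, ∞, 29]
  [86, 36, 45, 32, ∞]
D(3):
  [∞, 36, 36, 36, 82]
  [57, ∞, 82, 80, 82]
  [4, 4, ∞, 80, 89]
  [29, 29, 30, ∞, 30]
  [86, 36, 45, 45, ∞]
D(4):
  [∞, 36, 36, 36, 82]
  [57, ∞, 82, 80, 82]
  [29, 29, ∞, 80, 89]
  [29, 29, 30, ∞, 30]
  [86, 36, 45, 45, ∞]
D(5):
  [∞, 36, 45, 45, 82]
  [82, ∞, 82, 80, 82]
  [86, 36, ∞, 80, 89]
  [30, 30, 30, ∞, 30]
  [86, 36, 45, 45, ∞]
Answer: A*[2][1] = 36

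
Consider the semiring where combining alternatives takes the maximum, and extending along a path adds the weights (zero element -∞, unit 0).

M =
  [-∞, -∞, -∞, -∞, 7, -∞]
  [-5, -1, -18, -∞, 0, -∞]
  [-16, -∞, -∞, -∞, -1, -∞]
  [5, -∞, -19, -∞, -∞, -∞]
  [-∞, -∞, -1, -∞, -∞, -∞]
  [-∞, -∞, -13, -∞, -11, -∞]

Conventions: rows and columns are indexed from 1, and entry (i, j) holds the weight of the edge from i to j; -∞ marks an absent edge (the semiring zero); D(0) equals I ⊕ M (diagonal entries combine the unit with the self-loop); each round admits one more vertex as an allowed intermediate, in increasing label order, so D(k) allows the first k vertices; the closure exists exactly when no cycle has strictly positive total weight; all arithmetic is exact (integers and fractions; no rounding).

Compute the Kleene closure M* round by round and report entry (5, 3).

D(0):
  [0, -∞, -∞, -∞, 7, -∞]
  [-5, 0, -18, -∞, 0, -∞]
  [-16, -∞, 0, -∞, -1, -∞]
  [5, -∞, -19, 0, -∞, -∞]
  [-∞, -∞, -1, -∞, 0, -∞]
  [-∞, -∞, -13, -∞, -11, 0]
D(1):
  [0, -∞, -∞, -∞, 7, -∞]
  [-5, 0, -18, -∞, 2, -∞]
  [-16, -∞, 0, -∞, -1, -∞]
  [5, -∞, -19, 0, 12, -∞]
  [-∞, -∞, -1, -∞, 0, -∞]
  [-∞, -∞, -13, -∞, -11, 0]
D(2):
  [0, -∞, -∞, -∞, 7, -∞]
  [-5, 0, -18, -∞, 2, -∞]
  [-16, -∞, 0, -∞, -1, -∞]
  [5, -∞, -19, 0, 12, -∞]
  [-∞, -∞, -1, -∞, 0, -∞]
  [-∞, -∞, -13, -∞, -11, 0]
D(3):
  [0, -∞, -∞, -∞, 7, -∞]
  [-5, 0, -18, -∞, 2, -∞]
  [-16, -∞, 0, -∞, -1, -∞]
  [5, -∞, -19, 0, 12, -∞]
  [-17, -∞, -1, -∞, 0, -∞]
  [-29, -∞, -13, -∞, -11, 0]
D(4):
  [0, -∞, -∞, -∞, 7, -∞]
  [-5, 0, -18, -∞, 2, -∞]
  [-16, -∞, 0, -∞, -1, -∞]
  [5, -∞, -19, 0, 12, -∞]
  [-17, -∞, -1, -∞, 0, -∞]
  [-29, -∞, -13, -∞, -11, 0]
D(5):
  [0, -∞, 6, -∞, 7, -∞]
  [-5, 0, 1, -∞, 2, -∞]
  [-16, -∞, 0, -∞, -1, -∞]
  [5, -∞, 11, 0, 12, -∞]
  [-17, -∞, -1, -∞, 0, -∞]
  [-28, -∞, -12, -∞, -11, 0]
D(6):
  [0, -∞, 6, -∞, 7, -∞]
  [-5, 0, 1, -∞, 2, -∞]
  [-16, -∞, 0, -∞, -1, -∞]
  [5, -∞, 11, 0, 12, -∞]
  [-17, -∞, -1, -∞, 0, -∞]
  [-28, -∞, -12, -∞, -11, 0]
Answer: M*[5][3] = -1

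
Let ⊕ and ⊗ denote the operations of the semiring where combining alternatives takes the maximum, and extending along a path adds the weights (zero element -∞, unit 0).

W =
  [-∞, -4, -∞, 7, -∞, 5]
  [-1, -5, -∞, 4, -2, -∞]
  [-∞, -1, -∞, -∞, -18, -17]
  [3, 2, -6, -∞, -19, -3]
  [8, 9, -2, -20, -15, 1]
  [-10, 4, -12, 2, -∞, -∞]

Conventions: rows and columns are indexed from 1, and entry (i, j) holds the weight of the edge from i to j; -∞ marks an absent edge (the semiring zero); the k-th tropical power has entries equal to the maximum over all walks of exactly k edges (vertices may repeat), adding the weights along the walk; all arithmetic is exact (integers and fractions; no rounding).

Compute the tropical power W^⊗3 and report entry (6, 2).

W^⊗2:
  [10, 9, 1, 7, -6, 4]
  [7, 7, -2, 6, -7, 4]
  [-2, -6, -20, 3, -3, -17]
  [1, 1, -15, 10, 0, 8]
  [8, 5, -11, 15, 7, 13]
  [5, 4, -4, 8, 2, -1]
W^⊗3:
  [10, 9, 1, 17, 7, 15]
  [9, 8, 0, 14, 5, 12]
  [6, 6, -3, 5, -8, 3]
  [13, 12, 4, 10, -1, 7]
  [18, 17, 9, 15, 3, 13]
  [11, 11, 2, 12, 2, 10]
Key observation: the optimum is the walk 6->2->5->2, with weight 4 + (-2) + 9 = 11.
Optimal value attained by: walk 6->2->5->2.
Answer: (W^⊗3)[6][2] = 11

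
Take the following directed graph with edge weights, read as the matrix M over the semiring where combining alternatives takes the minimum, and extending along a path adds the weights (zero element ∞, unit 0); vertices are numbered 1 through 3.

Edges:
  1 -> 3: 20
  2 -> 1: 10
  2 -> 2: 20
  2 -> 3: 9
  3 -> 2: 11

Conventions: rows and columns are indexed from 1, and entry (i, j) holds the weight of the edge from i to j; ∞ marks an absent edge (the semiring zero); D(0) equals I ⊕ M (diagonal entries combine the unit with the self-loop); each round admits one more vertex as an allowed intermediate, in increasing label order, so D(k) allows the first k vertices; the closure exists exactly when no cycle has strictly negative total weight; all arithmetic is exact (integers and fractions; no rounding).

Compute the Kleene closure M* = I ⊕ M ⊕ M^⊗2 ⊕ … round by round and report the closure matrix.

D(0):
  [0, ∞, 20]
  [10, 0, 9]
  [∞, 11, 0]
D(1):
  [0, ∞, 20]
  [10, 0, 9]
  [∞, 11, 0]
D(2):
  [0, ∞, 20]
  [10, 0, 9]
  [21, 11, 0]
D(3):
  [0, 31, 20]
  [10, 0, 9]
  [21, 11, 0]
Answer: M* = [[0, 31, 20], [10, 0, 9], [21, 11, 0]]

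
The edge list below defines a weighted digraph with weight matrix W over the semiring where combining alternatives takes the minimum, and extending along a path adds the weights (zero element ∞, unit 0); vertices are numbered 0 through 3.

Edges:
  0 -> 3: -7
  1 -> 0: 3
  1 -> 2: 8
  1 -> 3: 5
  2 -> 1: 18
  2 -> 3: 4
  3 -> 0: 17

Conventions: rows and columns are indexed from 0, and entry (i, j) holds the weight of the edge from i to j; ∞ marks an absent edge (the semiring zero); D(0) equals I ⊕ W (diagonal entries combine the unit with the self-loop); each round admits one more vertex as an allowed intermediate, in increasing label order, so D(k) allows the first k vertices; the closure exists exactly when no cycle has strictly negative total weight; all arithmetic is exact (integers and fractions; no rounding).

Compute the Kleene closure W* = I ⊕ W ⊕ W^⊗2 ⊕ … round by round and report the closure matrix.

D(0):
  [0, ∞, ∞, -7]
  [3, 0, 8, 5]
  [∞, 18, 0, 4]
  [17, ∞, ∞, 0]
D(1):
  [0, ∞, ∞, -7]
  [3, 0, 8, -4]
  [∞, 18, 0, 4]
  [17, ∞, ∞, 0]
D(2):
  [0, ∞, ∞, -7]
  [3, 0, 8, -4]
  [21, 18, 0, 4]
  [17, ∞, ∞, 0]
D(3):
  [0, ∞, ∞, -7]
  [3, 0, 8, -4]
  [21, 18, 0, 4]
  [17, ∞, ∞, 0]
D(4):
  [0, ∞, ∞, -7]
  [3, 0, 8, -4]
  [21, 18, 0, 4]
  [17, ∞, ∞, 0]
Answer: W* = [[0, ∞, ∞, -7], [3, 0, 8, -4], [21, 18, 0, 4], [17, ∞, ∞, 0]]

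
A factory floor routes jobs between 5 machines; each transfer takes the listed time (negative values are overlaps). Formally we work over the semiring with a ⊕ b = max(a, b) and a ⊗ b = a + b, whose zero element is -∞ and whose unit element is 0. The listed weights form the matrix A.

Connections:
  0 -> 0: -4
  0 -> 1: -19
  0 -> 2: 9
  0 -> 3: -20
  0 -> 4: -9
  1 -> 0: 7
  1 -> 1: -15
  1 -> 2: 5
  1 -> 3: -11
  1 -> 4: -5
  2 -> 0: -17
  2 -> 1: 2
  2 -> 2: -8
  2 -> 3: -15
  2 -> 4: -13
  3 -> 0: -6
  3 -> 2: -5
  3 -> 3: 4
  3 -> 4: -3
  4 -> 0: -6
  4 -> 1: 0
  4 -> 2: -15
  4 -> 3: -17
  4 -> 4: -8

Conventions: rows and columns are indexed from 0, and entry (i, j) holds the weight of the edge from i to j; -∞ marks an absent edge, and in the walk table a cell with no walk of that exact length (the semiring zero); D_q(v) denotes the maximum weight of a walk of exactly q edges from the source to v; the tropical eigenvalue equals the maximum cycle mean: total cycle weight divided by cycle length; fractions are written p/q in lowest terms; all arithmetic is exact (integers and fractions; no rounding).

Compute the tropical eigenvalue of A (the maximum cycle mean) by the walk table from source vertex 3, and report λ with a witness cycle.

q=0: [-∞, -∞, -∞, 0, -∞]
q=1: [-6, -∞, -5, 4, -3]
q=2: [-2, -3, 3, 8, 1]
q=3: [4, 5, 7, 12, 5]
q=4: [12, 9, 13, 16, 9]
q=5: [16, 15, 21, 20, 13]
Optimal cycle mean attained by: cycle 0->2->1->0, total 9 + 2 + 7, length 3.
Answer: λ = 6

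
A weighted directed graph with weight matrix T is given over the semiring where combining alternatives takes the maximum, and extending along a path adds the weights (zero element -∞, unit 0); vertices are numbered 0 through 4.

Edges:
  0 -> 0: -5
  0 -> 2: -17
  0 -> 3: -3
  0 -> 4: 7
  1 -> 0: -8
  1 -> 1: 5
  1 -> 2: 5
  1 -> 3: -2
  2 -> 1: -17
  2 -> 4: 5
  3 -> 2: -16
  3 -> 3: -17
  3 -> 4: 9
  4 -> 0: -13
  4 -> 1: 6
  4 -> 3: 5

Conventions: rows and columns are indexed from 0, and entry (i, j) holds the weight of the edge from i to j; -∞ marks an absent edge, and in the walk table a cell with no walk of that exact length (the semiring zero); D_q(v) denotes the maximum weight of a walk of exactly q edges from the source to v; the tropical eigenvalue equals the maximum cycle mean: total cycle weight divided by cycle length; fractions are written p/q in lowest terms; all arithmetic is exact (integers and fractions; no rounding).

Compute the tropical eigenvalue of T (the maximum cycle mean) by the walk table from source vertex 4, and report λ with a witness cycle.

q=0: [-∞, -∞, -∞, -∞, 0]
q=1: [-13, 6, -∞, 5, -∞]
q=2: [-2, 11, 11, 4, 14]
q=3: [3, 20, 16, 19, 16]
q=4: [12, 25, 25, 21, 28]
q=5: [17, 34, 30, 33, 30]
Optimal cycle mean attained by: cycle 3->4->3, total 9 + 5, length 2.
Answer: λ = 7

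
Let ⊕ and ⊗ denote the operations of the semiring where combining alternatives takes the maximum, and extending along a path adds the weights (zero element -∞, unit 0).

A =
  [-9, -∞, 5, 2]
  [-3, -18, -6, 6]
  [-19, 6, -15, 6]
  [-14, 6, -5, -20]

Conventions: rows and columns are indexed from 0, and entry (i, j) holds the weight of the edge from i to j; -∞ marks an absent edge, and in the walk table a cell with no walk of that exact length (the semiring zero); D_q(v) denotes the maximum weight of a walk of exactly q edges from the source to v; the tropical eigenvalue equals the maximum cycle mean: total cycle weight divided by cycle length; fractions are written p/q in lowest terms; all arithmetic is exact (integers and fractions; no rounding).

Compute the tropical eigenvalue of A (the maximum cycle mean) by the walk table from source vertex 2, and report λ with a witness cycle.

q=0: [-∞, -∞, 0, -∞]
q=1: [-19, 6, -15, 6]
q=2: [3, 12, 1, 12]
q=3: [9, 18, 8, 18]
q=4: [15, 24, 14, 24]
Optimal cycle mean attained by: cycle 1->3->1, total 6 + 6, length 2.
Answer: λ = 6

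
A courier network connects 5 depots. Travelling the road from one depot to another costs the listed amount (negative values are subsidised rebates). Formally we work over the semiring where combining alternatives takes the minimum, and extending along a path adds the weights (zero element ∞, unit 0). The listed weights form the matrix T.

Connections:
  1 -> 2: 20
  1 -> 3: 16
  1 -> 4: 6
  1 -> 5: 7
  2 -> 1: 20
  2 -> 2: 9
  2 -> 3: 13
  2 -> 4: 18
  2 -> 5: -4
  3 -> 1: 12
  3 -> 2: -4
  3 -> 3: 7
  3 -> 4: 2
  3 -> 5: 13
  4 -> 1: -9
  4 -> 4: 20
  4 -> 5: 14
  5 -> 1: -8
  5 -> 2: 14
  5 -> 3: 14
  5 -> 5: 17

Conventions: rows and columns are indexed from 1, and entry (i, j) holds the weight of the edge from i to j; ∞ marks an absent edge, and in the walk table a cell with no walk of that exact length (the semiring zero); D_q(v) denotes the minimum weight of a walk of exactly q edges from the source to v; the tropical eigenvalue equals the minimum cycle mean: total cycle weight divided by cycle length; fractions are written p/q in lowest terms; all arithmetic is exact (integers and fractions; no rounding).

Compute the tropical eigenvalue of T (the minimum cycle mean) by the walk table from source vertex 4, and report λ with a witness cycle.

q=0: [∞, ∞, ∞, 0, ∞]
q=1: [-9, ∞, ∞, 20, 14]
q=2: [6, 11, 7, -3, -2]
q=3: [-12, 3, 12, 9, 7]
q=4: [-1, 8, 4, -6, -5]
q=5: [-15, 0, 9, 5, 4]
Optimal cycle mean attained by: cycle 1->4->1, total 6 + (-9), length 2.
Answer: λ = -3/2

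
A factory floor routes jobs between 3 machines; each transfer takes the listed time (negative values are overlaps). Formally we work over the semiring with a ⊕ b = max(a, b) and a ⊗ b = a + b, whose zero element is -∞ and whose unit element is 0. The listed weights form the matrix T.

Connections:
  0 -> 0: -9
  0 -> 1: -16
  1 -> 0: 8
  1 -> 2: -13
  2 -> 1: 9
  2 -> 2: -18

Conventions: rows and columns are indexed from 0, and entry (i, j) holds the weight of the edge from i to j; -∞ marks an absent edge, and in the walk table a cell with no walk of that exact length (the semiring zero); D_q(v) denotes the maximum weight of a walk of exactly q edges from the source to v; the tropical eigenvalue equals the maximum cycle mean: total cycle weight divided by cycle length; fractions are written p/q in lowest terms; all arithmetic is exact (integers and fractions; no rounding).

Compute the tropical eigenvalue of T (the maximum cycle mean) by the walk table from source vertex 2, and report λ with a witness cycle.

q=0: [-∞, -∞, 0]
q=1: [-∞, 9, -18]
q=2: [17, -9, -4]
q=3: [8, 5, -22]
Optimal cycle mean attained by: cycle 1->2->1, total (-13) + 9, length 2.
Answer: λ = -2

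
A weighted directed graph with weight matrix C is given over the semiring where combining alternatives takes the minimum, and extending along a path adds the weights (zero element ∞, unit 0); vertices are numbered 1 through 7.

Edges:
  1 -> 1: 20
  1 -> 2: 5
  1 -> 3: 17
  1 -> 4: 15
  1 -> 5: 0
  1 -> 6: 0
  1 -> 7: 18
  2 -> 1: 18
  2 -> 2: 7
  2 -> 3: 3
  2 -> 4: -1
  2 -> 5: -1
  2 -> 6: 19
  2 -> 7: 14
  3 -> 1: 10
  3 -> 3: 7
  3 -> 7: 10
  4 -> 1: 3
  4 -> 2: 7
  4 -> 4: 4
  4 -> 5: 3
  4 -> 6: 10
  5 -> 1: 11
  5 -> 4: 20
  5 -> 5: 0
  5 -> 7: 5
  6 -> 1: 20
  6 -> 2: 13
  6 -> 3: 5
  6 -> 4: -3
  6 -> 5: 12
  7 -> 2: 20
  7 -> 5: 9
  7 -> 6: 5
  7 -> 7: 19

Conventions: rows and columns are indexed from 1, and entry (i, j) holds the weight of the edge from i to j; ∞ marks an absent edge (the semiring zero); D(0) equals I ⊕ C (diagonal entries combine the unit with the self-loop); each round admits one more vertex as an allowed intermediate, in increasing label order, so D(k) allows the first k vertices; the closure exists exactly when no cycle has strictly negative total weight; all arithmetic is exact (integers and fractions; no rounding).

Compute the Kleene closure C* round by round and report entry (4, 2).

D(0):
  [0, 5, 17, 15, 0, 0, 18]
  [18, 0, 3, -1, -1, 19, 14]
  [10, ∞, 0, ∞, ∞, ∞, 10]
  [3, 7, ∞, 0, 3, 10, ∞]
  [11, ∞, ∞, 20, 0, ∞, 5]
  [20, 13, 5, -3, 12, 0, ∞]
  [∞, 20, ∞, ∞, 9, 5, 0]
D(1):
  [0, 5, 17, 15, 0, 0, 18]
  [18, 0, 3, -1, -1, 18, 14]
  [10, 15, 0, 25, 10, 10, 10]
  [3, 7, 20, 0, 3, 3, 21]
  [11, 16, 28, 20, 0, 11, 5]
  [20, 13, 5, -3, 12, 0, 38]
  [∞, 20, ∞, ∞, 9, 5, 0]
D(2):
  [0, 5, 8, 4, 0, 0, 18]
  [18, 0, 3, -1, -1, 18, 14]
  [10, 15, 0, 14, 10, 10, 10]
  [3, 7, 10, 0, 3, 3, 21]
  [11, 16, 19, 15, 0, 11, 5]
  [20, 13, 5, -3, 12, 0, 27]
  [38, 20, 23, 19, 9, 5, 0]
D(3):
  [0, 5, 8, 4, 0, 0, 18]
  [13, 0, 3, -1, -1, 13, 13]
  [10, 15, 0, 14, 10, 10, 10]
  [3, 7, 10, 0, 3, 3, 20]
  [11, 16, 19, 15, 0, 11, 5]
  [15, 13, 5, -3, 12, 0, 15]
  [33, 20, 23, 19, 9, 5, 0]
D(4):
  [0, 5, 8, 4, 0, 0, 18]
  [2, 0, 3, -1, -1, 2, 13]
  [10, 15, 0, 14, 10, 10, 10]
  [3, 7, 10, 0, 3, 3, 20]
  [11, 16, 19, 15, 0, 11, 5]
  [0, 4, 5, -3, 0, 0, 15]
  [22, 20, 23, 19, 9, 5, 0]
D(5):
  [0, 5, 8, 4, 0, 0, 5]
  [2, 0, 3, -1, -1, 2, 4]
  [10, 15, 0, 14, 10, 10, 10]
  [3, 7, 10, 0, 3, 3, 8]
  [11, 16, 19, 15, 0, 11, 5]
  [0, 4, 5, -3, 0, 0, 5]
  [20, 20, 23, 19, 9, 5, 0]
D(6):
  [0, 4, 5, -3, 0, 0, 5]
  [2, 0, 3, -1, -1, 2, 4]
  [10, 14, 0, 7, 10, 10, 10]
  [3, 7, 8, 0, 3, 3, 8]
  [11, 15, 16, 8, 0, 11, 5]
  [0, 4, 5, -3, 0, 0, 5]
  [5, 9, 10, 2, 5, 5, 0]
D(7):
  [0, 4, 5, -3, 0, 0, 5]
  [2, 0, 3, -1, -1, 2, 4]
  [10, 14, 0, 7, 10, 10, 10]
  [3, 7, 8, 0, 3, 3, 8]
  [10, 14, 15, 7, 0, 10, 5]
  [0, 4, 5, -3, 0, 0, 5]
  [5, 9, 10, 2, 5, 5, 0]
Answer: C*[4][2] = 7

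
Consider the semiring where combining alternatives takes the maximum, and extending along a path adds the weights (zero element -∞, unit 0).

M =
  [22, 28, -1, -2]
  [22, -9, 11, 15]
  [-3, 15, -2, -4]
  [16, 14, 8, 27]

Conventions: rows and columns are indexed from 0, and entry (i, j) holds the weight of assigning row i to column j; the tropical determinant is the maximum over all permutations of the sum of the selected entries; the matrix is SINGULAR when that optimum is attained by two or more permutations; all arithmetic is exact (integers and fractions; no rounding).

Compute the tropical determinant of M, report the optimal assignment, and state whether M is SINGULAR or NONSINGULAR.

σ = (0, 1, 2, 3): 22 + (-9) + (-2) + 27 = 38
σ = (0, 1, 3, 2): 22 + (-9) + (-4) + 8 = 17
σ = (0, 2, 1, 3): 22 + 11 + 15 + 27 = 75
σ = (0, 2, 3, 1): 22 + 11 + (-4) + 14 = 43
σ = (0, 3, 1, 2): 22 + 15 + 15 + 8 = 60
σ = (0, 3, 2, 1): 22 + 15 + (-2) + 14 = 49
σ = (1, 0, 2, 3): 28 + 22 + (-2) + 27 = 75
σ = (1, 0, 3, 2): 28 + 22 + (-4) + 8 = 54
σ = (1, 2, 0, 3): 28 + 11 + (-3) + 27 = 63
σ = (1, 2, 3, 0): 28 + 11 + (-4) + 16 = 51
σ = (1, 3, 0, 2): 28 + 15 + (-3) + 8 = 48
σ = (1, 3, 2, 0): 28 + 15 + (-2) + 16 = 57
σ = (2, 0, 1, 3): (-1) + 22 + 15 + 27 = 63
σ = (2, 0, 3, 1): (-1) + 22 + (-4) + 14 = 31
σ = (2, 1, 0, 3): (-1) + (-9) + (-3) + 27 = 14
σ = (2, 1, 3, 0): (-1) + (-9) + (-4) + 16 = 2
σ = (2, 3, 0, 1): (-1) + 15 + (-3) + 14 = 25
σ = (2, 3, 1, 0): (-1) + 15 + 15 + 16 = 45
σ = (3, 0, 1, 2): (-2) + 22 + 15 + 8 = 43
σ = (3, 0, 2, 1): (-2) + 22 + (-2) + 14 = 32
σ = (3, 1, 0, 2): (-2) + (-9) + (-3) + 8 = -6
σ = (3, 1, 2, 0): (-2) + (-9) + (-2) + 16 = 3
σ = (3, 2, 0, 1): (-2) + 11 + (-3) + 14 = 20
σ = (3, 2, 1, 0): (-2) + 11 + 15 + 16 = 40
Optimal value attained by: σ = (0, 2, 1, 3).
Answer: det⊕(M) = 75; verdict: SINGULAR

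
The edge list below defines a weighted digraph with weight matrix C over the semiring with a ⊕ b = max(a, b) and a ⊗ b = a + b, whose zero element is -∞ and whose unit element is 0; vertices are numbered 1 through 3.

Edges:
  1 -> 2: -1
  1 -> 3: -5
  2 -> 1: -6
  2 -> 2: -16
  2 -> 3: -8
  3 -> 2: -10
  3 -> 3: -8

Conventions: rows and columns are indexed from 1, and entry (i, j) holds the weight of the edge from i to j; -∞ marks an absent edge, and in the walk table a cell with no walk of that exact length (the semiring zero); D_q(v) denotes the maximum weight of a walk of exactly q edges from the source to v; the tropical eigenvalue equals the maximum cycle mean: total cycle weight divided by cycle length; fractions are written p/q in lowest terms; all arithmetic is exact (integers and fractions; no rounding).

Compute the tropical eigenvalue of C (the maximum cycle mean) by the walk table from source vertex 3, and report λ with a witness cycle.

q=0: [-∞, -∞, 0]
q=1: [-∞, -10, -8]
q=2: [-16, -18, -16]
q=3: [-24, -17, -21]
Optimal cycle mean attained by: cycle 1->2->1, total (-1) + (-6), length 2.
Answer: λ = -7/2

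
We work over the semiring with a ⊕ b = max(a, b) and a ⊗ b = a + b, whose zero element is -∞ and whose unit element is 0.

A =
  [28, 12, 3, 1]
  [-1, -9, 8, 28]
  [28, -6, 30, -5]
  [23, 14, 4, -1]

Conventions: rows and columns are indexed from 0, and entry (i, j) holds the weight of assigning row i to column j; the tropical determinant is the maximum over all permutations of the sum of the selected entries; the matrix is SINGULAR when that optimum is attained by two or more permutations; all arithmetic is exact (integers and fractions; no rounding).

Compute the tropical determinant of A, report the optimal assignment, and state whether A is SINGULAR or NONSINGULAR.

σ = (0, 1, 2, 3): 28 + (-9) + 30 + (-1) = 48
σ = (0, 1, 3, 2): 28 + (-9) + (-5) + 4 = 18
σ = (0, 2, 1, 3): 28 + 8 + (-6) + (-1) = 29
σ = (0, 2, 3, 1): 28 + 8 + (-5) + 14 = 45
σ = (0, 3, 1, 2): 28 + 28 + (-6) + 4 = 54
σ = (0, 3, 2, 1): 28 + 28 + 30 + 14 = 100
σ = (1, 0, 2, 3): 12 + (-1) + 30 + (-1) = 40
σ = (1, 0, 3, 2): 12 + (-1) + (-5) + 4 = 10
σ = (1, 2, 0, 3): 12 + 8 + 28 + (-1) = 47
σ = (1, 2, 3, 0): 12 + 8 + (-5) + 23 = 38
σ = (1, 3, 0, 2): 12 + 28 + 28 + 4 = 72
σ = (1, 3, 2, 0): 12 + 28 + 30 + 23 = 93
σ = (2, 0, 1, 3): 3 + (-1) + (-6) + (-1) = -5
σ = (2, 0, 3, 1): 3 + (-1) + (-5) + 14 = 11
σ = (2, 1, 0, 3): 3 + (-9) + 28 + (-1) = 21
σ = (2, 1, 3, 0): 3 + (-9) + (-5) + 23 = 12
σ = (2, 3, 0, 1): 3 + 28 + 28 + 14 = 73
σ = (2, 3, 1, 0): 3 + 28 + (-6) + 23 = 48
σ = (3, 0, 1, 2): 1 + (-1) + (-6) + 4 = -2
σ = (3, 0, 2, 1): 1 + (-1) + 30 + 14 = 44
σ = (3, 1, 0, 2): 1 + (-9) + 28 + 4 = 24
σ = (3, 1, 2, 0): 1 + (-9) + 30 + 23 = 45
σ = (3, 2, 0, 1): 1 + 8 + 28 + 14 = 51
σ = (3, 2, 1, 0): 1 + 8 + (-6) + 23 = 26
Optimal value attained by: σ = (0, 3, 2, 1).
Answer: det⊕(A) = 100; verdict: NONSINGULAR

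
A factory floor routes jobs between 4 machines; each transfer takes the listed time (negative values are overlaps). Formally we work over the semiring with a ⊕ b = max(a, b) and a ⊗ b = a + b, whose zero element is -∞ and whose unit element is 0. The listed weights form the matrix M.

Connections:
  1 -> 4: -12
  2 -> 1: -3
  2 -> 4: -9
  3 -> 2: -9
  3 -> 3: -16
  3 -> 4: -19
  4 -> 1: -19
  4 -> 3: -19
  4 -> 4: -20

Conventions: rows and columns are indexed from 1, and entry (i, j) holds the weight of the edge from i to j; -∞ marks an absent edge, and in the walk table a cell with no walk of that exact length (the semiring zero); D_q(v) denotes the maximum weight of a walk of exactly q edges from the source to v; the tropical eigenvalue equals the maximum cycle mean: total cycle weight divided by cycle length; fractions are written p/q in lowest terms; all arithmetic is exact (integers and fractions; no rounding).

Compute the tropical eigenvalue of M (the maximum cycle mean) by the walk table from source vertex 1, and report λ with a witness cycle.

q=0: [0, -∞, -∞, -∞]
q=1: [-∞, -∞, -∞, -12]
q=2: [-31, -∞, -31, -32]
q=3: [-51, -40, -47, -43]
q=4: [-43, -56, -62, -49]
Optimal cycle mean attained by: cycle 1->4->3->2->1, total (-12) + (-19) + (-9) + (-3), length 4.
Answer: λ = -43/4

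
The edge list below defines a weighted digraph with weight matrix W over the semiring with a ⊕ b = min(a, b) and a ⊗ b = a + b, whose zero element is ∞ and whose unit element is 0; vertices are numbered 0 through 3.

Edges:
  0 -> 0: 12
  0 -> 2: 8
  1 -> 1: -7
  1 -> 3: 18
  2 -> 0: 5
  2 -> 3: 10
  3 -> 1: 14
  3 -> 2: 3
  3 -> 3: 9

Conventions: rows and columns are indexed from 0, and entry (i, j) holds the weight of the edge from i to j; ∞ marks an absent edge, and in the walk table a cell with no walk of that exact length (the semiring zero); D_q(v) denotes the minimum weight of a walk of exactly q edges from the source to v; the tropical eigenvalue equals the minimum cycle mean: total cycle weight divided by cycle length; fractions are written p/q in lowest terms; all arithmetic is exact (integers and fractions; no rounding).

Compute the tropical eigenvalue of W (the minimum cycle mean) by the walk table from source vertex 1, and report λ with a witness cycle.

q=0: [∞, 0, ∞, ∞]
q=1: [∞, -7, ∞, 18]
q=2: [∞, -14, 21, 11]
q=3: [26, -21, 14, 4]
q=4: [19, -28, 7, -3]
Optimal cycle mean attained by: cycle 1->1, total (-7), length 1.
Answer: λ = -7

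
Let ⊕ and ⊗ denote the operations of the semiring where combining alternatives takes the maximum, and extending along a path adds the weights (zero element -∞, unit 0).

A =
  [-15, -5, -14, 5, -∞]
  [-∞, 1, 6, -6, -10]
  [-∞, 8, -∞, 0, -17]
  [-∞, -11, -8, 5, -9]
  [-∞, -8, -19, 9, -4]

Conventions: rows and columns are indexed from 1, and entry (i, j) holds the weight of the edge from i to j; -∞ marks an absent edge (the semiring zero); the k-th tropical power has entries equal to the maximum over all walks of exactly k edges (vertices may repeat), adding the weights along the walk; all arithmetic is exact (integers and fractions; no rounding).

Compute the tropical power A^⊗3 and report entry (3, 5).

A^⊗2:
  [-30, -4, 1, 10, -4]
  [-∞, 14, 7, 6, -9]
  [-∞, 9, 14, 5, -2]
  [-∞, 0, -3, 10, -4]
  [-∞, -2, 1, 14, 0]
A^⊗3:
  [-45, 9, 2, 15, 1]
  [-∞, 15, 20, 11, 4]
  [-∞, 22, 15, 14, -1]
  [-∞, 5, 6, 15, 1]
  [-∞, 9, 6, 19, 5]
Key observation: the optimum is the walk 3->2->2->5, with weight 8 + 1 + (-10) = -1.
Optimal value attained by: walk 3->2->2->5.
Answer: (A^⊗3)[3][5] = -1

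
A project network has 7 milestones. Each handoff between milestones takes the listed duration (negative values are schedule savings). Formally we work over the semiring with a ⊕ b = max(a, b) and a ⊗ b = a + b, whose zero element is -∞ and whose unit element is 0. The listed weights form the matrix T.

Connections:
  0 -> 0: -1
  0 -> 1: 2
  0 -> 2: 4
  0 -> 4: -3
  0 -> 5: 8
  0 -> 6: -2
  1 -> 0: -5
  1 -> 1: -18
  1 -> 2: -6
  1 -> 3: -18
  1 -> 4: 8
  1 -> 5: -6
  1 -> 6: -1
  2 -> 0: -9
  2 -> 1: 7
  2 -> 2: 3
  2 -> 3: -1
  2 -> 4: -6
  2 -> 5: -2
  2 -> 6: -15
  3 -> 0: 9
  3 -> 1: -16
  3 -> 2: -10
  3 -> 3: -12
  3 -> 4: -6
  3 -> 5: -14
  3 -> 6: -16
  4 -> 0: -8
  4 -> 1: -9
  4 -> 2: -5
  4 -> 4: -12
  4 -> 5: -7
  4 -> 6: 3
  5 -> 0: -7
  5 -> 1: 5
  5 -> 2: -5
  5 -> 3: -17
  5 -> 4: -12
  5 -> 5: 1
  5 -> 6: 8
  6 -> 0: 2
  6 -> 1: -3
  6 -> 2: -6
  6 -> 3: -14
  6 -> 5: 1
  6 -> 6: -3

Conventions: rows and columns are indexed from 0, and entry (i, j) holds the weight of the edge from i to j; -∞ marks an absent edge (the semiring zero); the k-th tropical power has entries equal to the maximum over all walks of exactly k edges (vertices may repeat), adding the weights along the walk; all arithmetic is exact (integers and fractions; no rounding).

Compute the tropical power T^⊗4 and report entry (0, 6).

T^⊗2:
  [1, 13, 7, 3, 10, 9, 16]
  [1, 1, 3, -7, -4, 3, 11]
  [8, 10, 6, 2, 15, 1, 6]
  [8, 11, 13, -11, 6, 17, 7]
  [5, 2, -2, -6, -1, 4, 1]
  [10, 6, 2, -6, 13, 9, 9]
  [1, 6, 6, -7, 5, 10, 9]
T^⊗3:
  [18, 14, 10, 6, 21, 17, 17]
  [13, 10, 6, 2, 9, 12, 11]
  [11, 13, 12, 5, 18, 16, 18]
  [10, 22, 16, 12, 19, 18, 25]
  [4, 9, 9, -3, 10, 13, 12]
  [11, 14, 14, 1, 14, 18, 17]
  [11, 15, 9, 5, 14, 11, 18]
T^⊗4:
  [19, 22, 22, 9, 22, 26, 25]
  [13, 17, 17, 5, 18, 21, 20]
  [20, 21, 15, 11, 21, 19, 24]
  [27, 23, 19, 15, 30, 26, 26]
  [14, 18, 12, 8, 17, 14, 21]
  [19, 23, 17, 13, 22, 19, 26]
  [20, 16, 15, 8, 23, 19, 19]
Key observation: the optimum is the walk 0->5->6->5->6, with weight 8 + 8 + 1 + 8 = 25.
Optimal value attained by: walk 0->5->6->5->6.
Answer: (T^⊗4)[0][6] = 25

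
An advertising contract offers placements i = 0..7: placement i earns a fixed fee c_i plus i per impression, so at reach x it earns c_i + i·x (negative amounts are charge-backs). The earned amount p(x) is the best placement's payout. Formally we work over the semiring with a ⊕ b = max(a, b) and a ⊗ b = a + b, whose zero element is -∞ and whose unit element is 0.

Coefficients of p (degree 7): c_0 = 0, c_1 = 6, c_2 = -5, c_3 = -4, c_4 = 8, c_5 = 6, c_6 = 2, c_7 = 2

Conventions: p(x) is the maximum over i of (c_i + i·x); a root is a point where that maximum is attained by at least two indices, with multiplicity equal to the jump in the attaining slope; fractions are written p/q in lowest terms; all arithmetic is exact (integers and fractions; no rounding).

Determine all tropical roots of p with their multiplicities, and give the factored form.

hull edge (i=0, c=0) to (i=1, c=6): slope 6, span 1
hull edge (i=1, c=6) to (i=4, c=8): slope 2/3, span 3
hull edge (i=4, c=8) to (i=7, c=2): slope -2, span 3
Factored form: p(x) = 2 ⊗ (x ⊕ (-6)) ⊗ (x ⊕ (-2/3)) ⊗ (x ⊕ (-2/3)) ⊗ (x ⊕ (-2/3)) ⊗ (x ⊕ 2) ⊗ (x ⊕ 2) ⊗ (x ⊕ 2)
Answer: roots = -6 (mult 1), -2/3 (mult 3), 2 (mult 3)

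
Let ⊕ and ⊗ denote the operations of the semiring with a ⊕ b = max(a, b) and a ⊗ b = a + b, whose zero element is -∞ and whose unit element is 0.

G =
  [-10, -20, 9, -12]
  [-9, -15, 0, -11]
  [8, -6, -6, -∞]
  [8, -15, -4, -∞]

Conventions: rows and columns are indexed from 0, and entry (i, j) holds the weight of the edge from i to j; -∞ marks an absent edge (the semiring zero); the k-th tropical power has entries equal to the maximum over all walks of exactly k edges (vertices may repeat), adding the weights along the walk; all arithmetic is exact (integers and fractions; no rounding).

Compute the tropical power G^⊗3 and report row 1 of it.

G^⊗2:
  [17, 3, 3, -22]
  [8, -6, 0, -21]
  [2, -12, 17, -4]
  [4, -10, 17, -4]
G^⊗3:
  [11, -3, 26, 5]
  [8, -6, 17, -4]
  [25, 11, 11, -10]
  [25, 11, 13, -8]
Answer: row 1 of G^⊗3 = [8, -6, 17, -4]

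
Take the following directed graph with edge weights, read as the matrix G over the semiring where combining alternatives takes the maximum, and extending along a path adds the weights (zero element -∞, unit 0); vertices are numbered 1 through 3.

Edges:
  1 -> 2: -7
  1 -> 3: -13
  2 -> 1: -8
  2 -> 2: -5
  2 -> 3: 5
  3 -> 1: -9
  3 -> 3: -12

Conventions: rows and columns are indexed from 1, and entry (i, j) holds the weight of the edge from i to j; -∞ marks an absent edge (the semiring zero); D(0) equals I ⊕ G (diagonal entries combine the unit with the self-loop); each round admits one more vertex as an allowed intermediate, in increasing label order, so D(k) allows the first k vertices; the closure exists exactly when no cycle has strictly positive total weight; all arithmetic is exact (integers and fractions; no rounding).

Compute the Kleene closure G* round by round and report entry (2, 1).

D(0):
  [0, -7, -13]
  [-8, 0, 5]
  [-9, -∞, 0]
D(1):
  [0, -7, -13]
  [-8, 0, 5]
  [-9, -16, 0]
D(2):
  [0, -7, -2]
  [-8, 0, 5]
  [-9, -16, 0]
D(3):
  [0, -7, -2]
  [-4, 0, 5]
  [-9, -16, 0]
Answer: G*[2][1] = -4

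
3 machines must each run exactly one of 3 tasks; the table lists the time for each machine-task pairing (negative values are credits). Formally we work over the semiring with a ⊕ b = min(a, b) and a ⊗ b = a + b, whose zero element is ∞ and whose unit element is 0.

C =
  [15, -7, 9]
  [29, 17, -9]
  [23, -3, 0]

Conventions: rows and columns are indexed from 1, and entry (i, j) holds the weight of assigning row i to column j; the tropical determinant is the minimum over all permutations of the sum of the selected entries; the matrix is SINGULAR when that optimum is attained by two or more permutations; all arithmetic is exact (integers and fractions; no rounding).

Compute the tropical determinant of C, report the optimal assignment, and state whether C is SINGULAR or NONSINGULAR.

σ = (1, 2, 3): 15 + 17 + 0 = 32
σ = (1, 3, 2): 15 + (-9) + (-3) = 3
σ = (2, 1, 3): (-7) + 29 + 0 = 22
σ = (2, 3, 1): (-7) + (-9) + 23 = 7
σ = (3, 1, 2): 9 + 29 + (-3) = 35
σ = (3, 2, 1): 9 + 17 + 23 = 49
Optimal value attained by: σ = (1, 3, 2).
Answer: det⊕(C) = 3; verdict: NONSINGULAR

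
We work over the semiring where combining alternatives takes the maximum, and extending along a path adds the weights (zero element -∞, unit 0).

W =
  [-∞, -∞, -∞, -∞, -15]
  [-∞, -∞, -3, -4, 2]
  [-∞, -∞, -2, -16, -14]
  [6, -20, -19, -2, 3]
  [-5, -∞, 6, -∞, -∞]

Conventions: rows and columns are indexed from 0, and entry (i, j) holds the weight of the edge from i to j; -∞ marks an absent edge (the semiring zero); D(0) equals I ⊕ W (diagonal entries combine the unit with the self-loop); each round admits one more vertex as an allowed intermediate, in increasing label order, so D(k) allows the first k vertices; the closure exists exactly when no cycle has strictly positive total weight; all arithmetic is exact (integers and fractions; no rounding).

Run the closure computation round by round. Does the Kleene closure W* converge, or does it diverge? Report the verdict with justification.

D(0):
  [0, -∞, -∞, -∞, -15]
  [-∞, 0, -3, -4, 2]
  [-∞, -∞, 0, -16, -14]
  [6, -20, -19, 0, 3]
  [-5, -∞, 6, -∞, 0]
D(1):
  [0, -∞, -∞, -∞, -15]
  [-∞, 0, -3, -4, 2]
  [-∞, -∞, 0, -16, -14]
  [6, -20, -19, 0, 3]
  [-5, -∞, 6, -∞, 0]
D(2):
  [0, -∞, -∞, -∞, -15]
  [-∞, 0, -3, -4, 2]
  [-∞, -∞, 0, -16, -14]
  [6, -20, -19, 0, 3]
  [-5, -∞, 6, -∞, 0]
D(3):
  [0, -∞, -∞, -∞, -15]
  [-∞, 0, -3, -4, 2]
  [-∞, -∞, 0, -16, -14]
  [6, -20, -19, 0, 3]
  [-5, -∞, 6, -10, 0]
D(4):
  [0, -∞, -∞, -∞, -15]
  [2, 0, -3, -4, 2]
  [-10, -36, 0, -16, -13]
  [6, -20, -19, 0, 3]
  [-4, -30, 6, -10, 0]
D(5):
  [0, -45, -9, -25, -15]
  [2, 0, 8, -4, 2]
  [-10, -36, 0, -16, -13]
  [6, -20, 9, 0, 3]
  [-4, -30, 6, -10, 0]
Key observation: every diagonal entry stays at the unit through all rounds, so no improving cycle exists.
Answer: CONVERGES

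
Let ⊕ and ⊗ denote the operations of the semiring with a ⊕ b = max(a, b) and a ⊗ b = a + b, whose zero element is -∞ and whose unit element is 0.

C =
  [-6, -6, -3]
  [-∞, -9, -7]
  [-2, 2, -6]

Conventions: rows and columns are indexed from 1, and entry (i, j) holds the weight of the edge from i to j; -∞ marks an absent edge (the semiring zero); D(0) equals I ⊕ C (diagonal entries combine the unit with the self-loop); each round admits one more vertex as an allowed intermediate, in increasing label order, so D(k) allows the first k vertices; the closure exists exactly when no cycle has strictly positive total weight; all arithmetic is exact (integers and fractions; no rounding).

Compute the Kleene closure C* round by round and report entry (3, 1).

D(0):
  [0, -6, -3]
  [-∞, 0, -7]
  [-2, 2, 0]
D(1):
  [0, -6, -3]
  [-∞, 0, -7]
  [-2, 2, 0]
D(2):
  [0, -6, -3]
  [-∞, 0, -7]
  [-2, 2, 0]
D(3):
  [0, -1, -3]
  [-9, 0, -7]
  [-2, 2, 0]
Answer: C*[3][1] = -2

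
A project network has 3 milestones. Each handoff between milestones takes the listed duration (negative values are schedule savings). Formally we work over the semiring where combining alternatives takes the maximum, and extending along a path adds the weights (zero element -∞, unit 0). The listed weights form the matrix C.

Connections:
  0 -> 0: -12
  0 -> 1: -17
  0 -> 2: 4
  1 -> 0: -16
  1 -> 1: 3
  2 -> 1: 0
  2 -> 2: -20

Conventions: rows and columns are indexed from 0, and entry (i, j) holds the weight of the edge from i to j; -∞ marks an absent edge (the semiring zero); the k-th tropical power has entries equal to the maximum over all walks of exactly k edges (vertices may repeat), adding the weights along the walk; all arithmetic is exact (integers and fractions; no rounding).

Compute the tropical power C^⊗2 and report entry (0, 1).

C^⊗2:
  [-24, 4, -8]
  [-13, 6, -12]
  [-16, 3, -40]
Key observation: the optimum is the walk 0->2->1, with weight 4 + 0 = 4.
Optimal value attained by: walk 0->2->1.
Answer: (C^⊗2)[0][1] = 4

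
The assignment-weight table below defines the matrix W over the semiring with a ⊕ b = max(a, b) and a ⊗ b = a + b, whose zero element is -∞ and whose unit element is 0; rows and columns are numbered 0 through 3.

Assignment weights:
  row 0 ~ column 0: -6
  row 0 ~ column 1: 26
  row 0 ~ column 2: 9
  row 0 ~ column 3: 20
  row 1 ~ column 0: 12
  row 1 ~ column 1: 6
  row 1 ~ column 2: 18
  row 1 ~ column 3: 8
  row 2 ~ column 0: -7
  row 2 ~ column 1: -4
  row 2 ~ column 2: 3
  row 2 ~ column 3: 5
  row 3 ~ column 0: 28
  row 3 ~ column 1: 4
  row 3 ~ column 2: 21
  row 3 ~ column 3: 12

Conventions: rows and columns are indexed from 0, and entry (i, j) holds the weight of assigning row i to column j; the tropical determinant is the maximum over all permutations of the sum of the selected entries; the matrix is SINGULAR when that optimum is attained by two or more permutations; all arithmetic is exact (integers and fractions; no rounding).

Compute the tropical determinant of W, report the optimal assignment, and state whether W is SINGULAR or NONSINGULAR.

σ = (0, 1, 2, 3): (-6) + 6 + 3 + 12 = 15
σ = (0, 1, 3, 2): (-6) + 6 + 5 + 21 = 26
σ = (0, 2, 1, 3): (-6) + 18 + (-4) + 12 = 20
σ = (0, 2, 3, 1): (-6) + 18 + 5 + 4 = 21
σ = (0, 3, 1, 2): (-6) + 8 + (-4) + 21 = 19
σ = (0, 3, 2, 1): (-6) + 8 + 3 + 4 = 9
σ = (1, 0, 2, 3): 26 + 12 + 3 + 12 = 53
σ = (1, 0, 3, 2): 26 + 12 + 5 + 21 = 64
σ = (1, 2, 0, 3): 26 + 18 + (-7) + 12 = 49
σ = (1, 2, 3, 0): 26 + 18 + 5 + 28 = 77
σ = (1, 3, 0, 2): 26 + 8 + (-7) + 21 = 48
σ = (1, 3, 2, 0): 26 + 8 + 3 + 28 = 65
σ = (2, 0, 1, 3): 9 + 12 + (-4) + 12 = 29
σ = (2, 0, 3, 1): 9 + 12 + 5 + 4 = 30
σ = (2, 1, 0, 3): 9 + 6 + (-7) + 12 = 20
σ = (2, 1, 3, 0): 9 + 6 + 5 + 28 = 48
σ = (2, 3, 0, 1): 9 + 8 + (-7) + 4 = 14
σ = (2, 3, 1, 0): 9 + 8 + (-4) + 28 = 41
σ = (3, 0, 1, 2): 20 + 12 + (-4) + 21 = 49
σ = (3, 0, 2, 1): 20 + 12 + 3 + 4 = 39
σ = (3, 1, 0, 2): 20 + 6 + (-7) + 21 = 40
σ = (3, 1, 2, 0): 20 + 6 + 3 + 28 = 57
σ = (3, 2, 0, 1): 20 + 18 + (-7) + 4 = 35
σ = (3, 2, 1, 0): 20 + 18 + (-4) + 28 = 62
Optimal value attained by: σ = (1, 2, 3, 0).
Answer: det⊕(W) = 77; verdict: NONSINGULAR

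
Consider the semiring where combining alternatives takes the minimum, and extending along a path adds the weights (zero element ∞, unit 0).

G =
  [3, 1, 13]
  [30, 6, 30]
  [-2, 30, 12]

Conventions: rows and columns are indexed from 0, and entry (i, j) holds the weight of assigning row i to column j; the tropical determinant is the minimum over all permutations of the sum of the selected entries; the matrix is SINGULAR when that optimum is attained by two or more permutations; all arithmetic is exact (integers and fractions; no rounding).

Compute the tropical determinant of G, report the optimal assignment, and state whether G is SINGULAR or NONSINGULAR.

σ = (0, 1, 2): 3 + 6 + 12 = 21
σ = (0, 2, 1): 3 + 30 + 30 = 63
σ = (1, 0, 2): 1 + 30 + 12 = 43
σ = (1, 2, 0): 1 + 30 + (-2) = 29
σ = (2, 0, 1): 13 + 30 + 30 = 73
σ = (2, 1, 0): 13 + 6 + (-2) = 17
Optimal value attained by: σ = (2, 1, 0).
Answer: det⊕(G) = 17; verdict: NONSINGULAR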